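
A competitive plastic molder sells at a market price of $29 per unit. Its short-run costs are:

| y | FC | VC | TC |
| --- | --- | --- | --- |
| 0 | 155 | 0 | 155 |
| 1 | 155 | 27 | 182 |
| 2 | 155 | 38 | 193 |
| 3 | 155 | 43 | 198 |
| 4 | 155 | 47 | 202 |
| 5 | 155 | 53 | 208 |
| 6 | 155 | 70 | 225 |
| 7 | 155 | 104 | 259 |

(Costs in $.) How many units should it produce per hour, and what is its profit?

y = 6; profit = -$51

Compute π = P·y − TC at each output: y=0: -155; y=1: -153; y=2: -135; y=3: -111; y=4: -86; y=5: -63; y=6: -51; y=7: -56.
Profit is maximized at y = 6. AVC there is 70/6 = $11.67 ≤ P, so producing beats shutting down (which would give -$155).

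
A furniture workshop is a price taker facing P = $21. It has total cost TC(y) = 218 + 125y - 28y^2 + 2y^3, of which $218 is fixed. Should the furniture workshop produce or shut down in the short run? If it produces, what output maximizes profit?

Shut down

Strip out fixed cost: VC = 125y - 28y^2 + 2y^3. Then AVC = 125 - 28y + 2y^2 and MC = 125 - 56y + 6y^2.
The AVC parabola has its vertex at y = 28/4 = 7, where AVC = 125 - 28·7 + 2·7^2 = $27.
Since P = $21 < min AVC = $27, price fails to cover variable cost at any output.
Shutting down limits the loss to fixed cost, $218.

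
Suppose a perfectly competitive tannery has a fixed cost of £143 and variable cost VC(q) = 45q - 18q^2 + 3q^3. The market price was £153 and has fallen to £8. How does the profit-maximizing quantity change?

MC = 45 - 36q + 9q^2; the shutdown threshold is min AVC = £18 (at q = 3).
With P = £153 above the shutdown price, P = MC gives q = 6.
At P = £8 < min AVC = £18, price no longer covers variable cost at any output, so the firm shuts down: q = 0.

Output falls from 6 to 0 (the firm shuts down)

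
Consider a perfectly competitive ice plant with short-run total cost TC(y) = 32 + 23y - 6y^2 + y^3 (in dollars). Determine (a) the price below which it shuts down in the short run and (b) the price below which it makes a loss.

Shutdown price = $14; break-even price = $23

Shutdown price = min AVC. AVC = 23 - 6y + y^2, with vertex at y = 3 and minimum $14.
ATC = 32/y + 23 - 6y + y^2. Setting dATC/dy = −32/y^2 − 6 + 2y = 0 gives y = 4 (since 2·4^3 − 6·4^2 = 32).
min ATC = 32/4 + 23 − 6·4 + 4^2 = $23. That is the break-even price.
For $14 ≤ P < $23 the firm produces at a loss; below $14 it shuts down.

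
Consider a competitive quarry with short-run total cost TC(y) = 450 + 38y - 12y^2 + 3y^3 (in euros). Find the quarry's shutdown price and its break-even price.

AVC = 38 - 12y + 3y^2; minimized at y = 2, giving min AVC = €26. That is the shutdown price.
ATC = 450/y + 38 - 12y + 3y^2. Setting dATC/dy = −450/y^2 − 12 + 6y = 0 gives y = 5 (since 6·5^3 − 12·5^2 = 450).
min ATC = 450/5 + 38 − 12·5 + 3·5^2 = €143. That is the break-even price.
For €26 ≤ P < €143 the firm produces at a loss; below €26 it shuts down.

Shutdown price = €26; break-even price = €143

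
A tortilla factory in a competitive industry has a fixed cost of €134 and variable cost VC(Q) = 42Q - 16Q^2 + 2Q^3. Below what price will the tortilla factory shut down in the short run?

Short-run supply begins at min AVC. From VC = 42Q - 16Q^2 + 2Q^3, AVC = 42 - 16Q + 2Q^2.
At the minimum of AVC, MC = AVC. MC = 42 - 32Q + 6Q^2; setting MC = AVC gives 4Q^2 - 16Q = 0, so Q = 4. min AVC = 10.
For P < €10 the firm produces nothing.

€10 per unit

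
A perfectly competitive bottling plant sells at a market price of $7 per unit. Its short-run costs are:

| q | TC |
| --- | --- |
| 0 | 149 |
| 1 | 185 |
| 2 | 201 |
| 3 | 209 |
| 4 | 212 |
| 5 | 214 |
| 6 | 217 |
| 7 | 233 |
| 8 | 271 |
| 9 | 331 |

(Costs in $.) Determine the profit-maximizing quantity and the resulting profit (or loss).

q = 0 (shut down); profit = -$149

Compute π = P·q − TC at each output: q=0: -149; q=1: -178; q=2: -187; q=3: -188; q=4: -184; q=5: -179; q=6: -175; q=7: -184; q=8: -215; q=9: -268.
Profit is highest at q = 0. Equivalently, the lowest AVC in the table is 68/6 ≈ $11.33 at q = 6, and P = $7 falls below it — price never covers variable cost, so the firm shuts down and loses only its fixed cost.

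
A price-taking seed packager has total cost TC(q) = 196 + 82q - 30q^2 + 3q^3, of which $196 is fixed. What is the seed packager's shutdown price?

$7 per unit

Short-run supply begins at min AVC. From VC = 82q - 30q^2 + 3q^3, AVC = 82 - 30q + 3q^2.
dAVC/dq = -30 + 6q = 0 gives q = 5. min AVC = 82 - 30·5 + 3·5^2 = 7.
For P < $7 the firm produces nothing.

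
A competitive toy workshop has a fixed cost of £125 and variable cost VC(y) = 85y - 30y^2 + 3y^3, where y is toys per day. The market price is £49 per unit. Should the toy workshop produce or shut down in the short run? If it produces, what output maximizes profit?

From TC, MC = TC'(y) = 85 - 60y + 9y^2 and AVC = VC/y = 85 - 30y + 3y^2.
The AVC parabola has its vertex at y = 30/6 = 5, where AVC = 85 - 30·5 + 3·5^2 = £10.
P = £49 exceeds min AVC = £10, so the firm stays open.
Set P = MC: 49 = 85 - 60y + 9y^2 → 36 - 60y + 9y^2 = 0. The roots are y = 2/3 and y = 6; the profit-maximizing output is on the rising part of MC, so y* = 6.
Check: AVC at y = 6 is £13 ≤ P, so revenue covers variable cost.
Profit = P·y − TC = 49·6 − 203 = £91.

Produce at y = 6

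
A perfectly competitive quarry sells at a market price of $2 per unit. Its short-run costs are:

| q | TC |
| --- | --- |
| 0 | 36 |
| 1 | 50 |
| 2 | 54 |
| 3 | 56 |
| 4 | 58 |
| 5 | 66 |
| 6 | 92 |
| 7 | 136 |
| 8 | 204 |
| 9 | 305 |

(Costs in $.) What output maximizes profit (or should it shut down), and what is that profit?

Profit at each row (π = 2q − TC): q=0: -36; q=1: -48; q=2: -50; q=3: -50; q=4: -50; q=5: -56; q=6: -80; q=7: -122; q=8: -188; q=9: -287.
Profit is highest at q = 0. Equivalently, the lowest AVC in the table is 22/4 ≈ $5.50 at q = 4, and P = $2 falls below it — price never covers variable cost, so the firm shuts down and loses only its fixed cost.

q = 0 (shut down); profit = -$36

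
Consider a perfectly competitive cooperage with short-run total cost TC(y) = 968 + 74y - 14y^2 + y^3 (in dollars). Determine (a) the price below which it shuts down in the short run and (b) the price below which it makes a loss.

Shutdown price = min AVC. AVC = 74 - 14y + y^2, with vertex at y = 7 and minimum $25.
ATC = 968/y + 74 - 14y + y^2. Setting dATC/dy = −968/y^2 − 14 + 2y = 0 gives y = 11 (since 2·11^3 − 14·11^2 = 968).
min ATC = 968/11 + 74 − 14·11 + 11^2 = $129. That is the break-even price.
For $25 ≤ P < $129 the firm produces at a loss; below $25 it shuts down.

Shutdown price = $25; break-even price = $129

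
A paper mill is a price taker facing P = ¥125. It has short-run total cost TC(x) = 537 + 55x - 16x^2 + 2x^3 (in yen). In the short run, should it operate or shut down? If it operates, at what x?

Produce at x = 7

Variable cost is VC = 55x - 16x^2 + 2x^3, so AVC = VC/x = 55 - 16x + 2x^2 and MC = dTC/dx = 55 - 32x + 6x^2.
AVC is minimized where dAVC/dx = -16 + 4x = 0, at x = 4; min AVC = 55 - 16·4 + 2·4^2 = ¥23.
Because ¥125 ≥ ¥23, revenue can cover variable cost; the firm operates.
Set P = MC: 125 = 55 - 32x + 6x^2 → -70 - 32x + 6x^2 = 0. The roots are x = -5/3 and x = 7; the profit-maximizing output is on the rising part of MC, so x* = 7.
Check: AVC at x = 7 is ¥41 ≤ P, so revenue covers variable cost.
Profit = P·x − TC = 125·7 − 824 = ¥51.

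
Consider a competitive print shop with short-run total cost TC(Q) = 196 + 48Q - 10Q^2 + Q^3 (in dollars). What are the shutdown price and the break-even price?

Shutdown price = $23; break-even price = $55

Shutdown price = min AVC. AVC = 48 - 10Q + Q^2, with vertex at Q = 5 and minimum $23.
ATC = 196/Q + 48 - 10Q + Q^2. Setting dATC/dQ = −196/Q^2 − 10 + 2Q = 0 gives Q = 7 (since 2·7^3 − 10·7^2 = 196).
min ATC = 196/7 + 48 − 10·7 + 7^2 = $55. That is the break-even price.
For $23 ≤ P < $55 the firm produces at a loss; below $23 it shuts down.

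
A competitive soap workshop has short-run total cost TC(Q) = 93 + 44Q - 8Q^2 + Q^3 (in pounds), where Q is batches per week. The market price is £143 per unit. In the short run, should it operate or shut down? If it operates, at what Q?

From TC, MC = TC'(Q) = 44 - 16Q + 3Q^2 and AVC = VC/Q = 44 - 8Q + Q^2.
AVC is minimized where dAVC/dQ = -8 + 2Q = 0, at Q = 4; min AVC = 44 - 8·4 + 4^2 = £28.
Since P = £143 ≥ min AVC = £28, price covers variable cost and the firm should produce.
P = MC gives -99 - 16Q + 3Q^2 = 0, with roots -11/3 and 9. Take the larger (rising MC): Q* = 9.
Check: AVC at Q = 9 is £53 ≤ P, so revenue covers variable cost.
Profit = P·Q − TC = 143·9 − 570 = £717.

Produce at Q = 9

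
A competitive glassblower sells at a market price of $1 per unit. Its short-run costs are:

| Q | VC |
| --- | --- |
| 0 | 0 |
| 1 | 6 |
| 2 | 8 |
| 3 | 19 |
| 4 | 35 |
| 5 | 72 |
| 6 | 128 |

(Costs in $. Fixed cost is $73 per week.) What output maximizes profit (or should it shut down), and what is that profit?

Q = 0 (shut down); profit = -$73

Profit at each row (π = 1Q − TC): Q=0: -73; Q=1: -78; Q=2: -79; Q=3: -89; Q=4: -104; Q=5: -140; Q=6: -195.
Profit is highest at Q = 0. Equivalently, the lowest AVC in the table is 8/2 ≈ $4 at Q = 2, and P = $1 falls below it — price never covers variable cost, so the firm shuts down and loses only its fixed cost.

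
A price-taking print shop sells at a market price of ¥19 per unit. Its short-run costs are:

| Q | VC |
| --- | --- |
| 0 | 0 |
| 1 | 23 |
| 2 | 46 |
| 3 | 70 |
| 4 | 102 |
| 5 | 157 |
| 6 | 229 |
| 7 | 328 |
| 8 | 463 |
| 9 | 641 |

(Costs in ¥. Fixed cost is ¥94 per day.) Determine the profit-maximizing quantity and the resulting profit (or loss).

Q = 0 (shut down); profit = -¥94

Tabulate TR − TC: Q=0: -94; Q=1: -98; Q=2: -102; Q=3: -107; Q=4: -120; Q=5: -156; Q=6: -209; Q=7: -289; Q=8: -405; Q=9: -564.
Profit is highest at Q = 0. Equivalently, the lowest AVC in the table is 23/1 ≈ ¥23 at Q = 1, and P = ¥19 falls below it — price never covers variable cost, so the firm shuts down and loses only its fixed cost.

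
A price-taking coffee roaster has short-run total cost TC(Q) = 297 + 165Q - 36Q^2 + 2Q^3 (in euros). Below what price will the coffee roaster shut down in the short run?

€3 per unit

Short-run supply begins at min AVC. From VC = 165Q - 36Q^2 + 2Q^3, AVC = 165 - 36Q + 2Q^2.
At the minimum of AVC, MC = AVC. MC = 165 - 72Q + 6Q^2; setting MC = AVC gives 4Q^2 - 36Q = 0, so Q = 9. min AVC = 3.
The firm shuts down for any P below €3.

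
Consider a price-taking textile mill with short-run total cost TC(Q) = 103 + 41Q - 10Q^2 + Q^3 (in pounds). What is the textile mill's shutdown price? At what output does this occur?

The shutdown price is the minimum of AVC. VC = 41Q - 10Q^2 + Q^3, so AVC = 41 - 10Q + Q^2.
dAVC/dQ = -10 + 2Q = 0 gives Q = 5. min AVC = 41 - 10·5 + 5^2 = 16.
For P < £16 the firm produces nothing.

£16 per unit, at Q = 5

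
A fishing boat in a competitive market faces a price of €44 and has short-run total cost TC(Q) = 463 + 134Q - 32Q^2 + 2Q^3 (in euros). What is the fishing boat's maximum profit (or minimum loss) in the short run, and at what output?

AVC = 134 - 32Q + 2Q^2; min AVC = €6 at Q = 8. Since P = €44 ≥ min AVC, the firm produces.
With MC = 134 - 64Q + 6Q^2, P = MC on the upward-sloping part at Q* = 9.
TR = 44·9 = 396. TC = 463 + 72 = 535. Profit = 396 − 535 = -€139.
By producing, the firm covers all variable cost plus €324 of fixed cost; shutting down would lose the full €463.

Profit = -€139 at Q = 9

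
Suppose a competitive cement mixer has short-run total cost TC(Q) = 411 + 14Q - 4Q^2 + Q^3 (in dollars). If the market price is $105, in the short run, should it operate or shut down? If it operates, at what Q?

Strip out fixed cost: VC = 14Q - 4Q^2 + Q^3. Then AVC = 14 - 4Q + Q^2 and MC = 14 - 8Q + 3Q^2.
The AVC parabola has its vertex at Q = 4/2 = 2, where AVC = 14 - 4·2 + 2^2 = $10.
P = $105 exceeds min AVC = $10, so the firm stays open.
Set P = MC: 105 = 14 - 8Q + 3Q^2 → -91 - 8Q + 3Q^2 = 0. The roots are Q = -13/3 and Q = 7; the profit-maximizing output is on the rising part of MC, so Q* = 7.
Check: AVC at Q = 7 is $35 ≤ P, so revenue covers variable cost.
Profit = P·Q − TC = 105·7 − 656 = $79.

Produce at Q = 7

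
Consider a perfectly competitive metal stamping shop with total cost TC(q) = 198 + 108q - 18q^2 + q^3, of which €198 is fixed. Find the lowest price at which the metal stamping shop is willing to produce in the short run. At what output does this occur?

Short-run supply begins at min AVC. From VC = 108q - 18q^2 + q^3, AVC = 108 - 18q + q^2.
At the minimum of AVC, MC = AVC. MC = 108 - 36q + 3q^2; setting MC = AVC gives 2q^2 - 18q = 0, so q = 9. min AVC = 27.
For P < €27 the firm produces nothing.

€27 per unit, at q = 9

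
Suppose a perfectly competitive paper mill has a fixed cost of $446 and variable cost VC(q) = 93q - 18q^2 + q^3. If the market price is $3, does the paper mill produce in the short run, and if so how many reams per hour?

Shut down

From TC, MC = TC'(q) = 93 - 36q + 3q^2 and AVC = VC/q = 93 - 18q + q^2.
AVC is minimized where dAVC/dq = -18 + 2q = 0, at q = 9; min AVC = 93 - 18·9 + 9^2 = $12.
Since P = $3 < min AVC = $12, price fails to cover variable cost at any output.
Best response: produce nothing and absorb the $446 fixed cost.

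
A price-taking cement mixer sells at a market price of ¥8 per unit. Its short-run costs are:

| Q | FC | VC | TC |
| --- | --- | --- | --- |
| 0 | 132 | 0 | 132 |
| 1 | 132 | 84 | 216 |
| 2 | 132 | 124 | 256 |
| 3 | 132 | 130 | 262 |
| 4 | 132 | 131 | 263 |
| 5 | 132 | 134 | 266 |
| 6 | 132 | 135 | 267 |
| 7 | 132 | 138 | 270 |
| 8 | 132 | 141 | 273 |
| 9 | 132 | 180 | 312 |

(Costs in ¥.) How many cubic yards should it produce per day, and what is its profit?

Q = 0 (shut down); profit = -¥132

Compute π = P·Q − TC at each output: Q=0: -132; Q=1: -208; Q=2: -240; Q=3: -238; Q=4: -231; Q=5: -226; Q=6: -219; Q=7: -214; Q=8: -209; Q=9: -240.
Profit is highest at Q = 0. Equivalently, the lowest AVC in the table is 141/8 ≈ ¥17.62 at Q = 8, and P = ¥8 falls below it — price never covers variable cost, so the firm shuts down and loses only its fixed cost.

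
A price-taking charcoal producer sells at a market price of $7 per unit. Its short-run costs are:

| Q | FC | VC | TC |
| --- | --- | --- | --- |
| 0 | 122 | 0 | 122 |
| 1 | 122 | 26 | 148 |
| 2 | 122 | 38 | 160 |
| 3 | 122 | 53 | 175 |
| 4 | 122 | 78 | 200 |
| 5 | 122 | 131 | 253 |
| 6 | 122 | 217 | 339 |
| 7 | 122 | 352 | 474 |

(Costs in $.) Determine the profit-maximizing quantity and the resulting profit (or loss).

Compute π = P·Q − TC at each output: Q=0: -122; Q=1: -141; Q=2: -146; Q=3: -154; Q=4: -172; Q=5: -218; Q=6: -297; Q=7: -425.
Profit is highest at Q = 0. Equivalently, the lowest AVC in the table is 53/3 ≈ $17.67 at Q = 3, and P = $7 falls below it — price never covers variable cost, so the firm shuts down and loses only its fixed cost.

Q = 0 (shut down); profit = -$122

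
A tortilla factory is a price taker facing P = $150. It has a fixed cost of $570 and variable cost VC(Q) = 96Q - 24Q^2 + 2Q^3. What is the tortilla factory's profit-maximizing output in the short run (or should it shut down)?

Strip out fixed cost: VC = 96Q - 24Q^2 + 2Q^3. Then AVC = 96 - 24Q + 2Q^2 and MC = 96 - 48Q + 6Q^2.
AVC hits its minimum where MC = AVC, at Q = 6, giving min AVC = 96 - 24·6 + 2·6^2 = $24.
Since P = $150 ≥ min AVC = $24, price covers variable cost and the firm should produce.
Solving P = MC: -54 - 48Q + 6Q^2 = 0 ⇒ Q = -1 or 9. On the upward-sloping branch, Q* = 9.
Check: AVC at Q = 9 is $42 ≤ P, so revenue covers variable cost.
Profit = P·Q − TC = 150·9 − 948 = $402.

Produce at Q = 9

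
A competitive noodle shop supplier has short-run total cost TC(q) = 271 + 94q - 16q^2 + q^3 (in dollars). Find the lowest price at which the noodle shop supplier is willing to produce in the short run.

The shutdown price is the minimum of AVC. VC = 94q - 16q^2 + q^3, so AVC = 94 - 16q + q^2.
At the minimum of AVC, MC = AVC. MC = 94 - 32q + 3q^2; setting MC = AVC gives 2q^2 - 16q = 0, so q = 8. min AVC = 30.
So the shutdown price is $30.

$30 per unit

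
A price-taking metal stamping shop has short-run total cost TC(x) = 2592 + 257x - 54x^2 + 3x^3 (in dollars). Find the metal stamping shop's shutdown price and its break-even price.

AVC = 257 - 54x + 3x^2; minimized at x = 9, giving min AVC = $14. That is the shutdown price.
ATC = 2592/x + 257 - 54x + 3x^2. Setting dATC/dx = −2592/x^2 − 54 + 6x = 0 gives x = 12 (since 6·12^3 − 54·12^2 = 2592).
min ATC = 2592/12 + 257 − 54·12 + 3·12^2 = $257. That is the break-even price.
For $14 ≤ P < $257 the firm produces at a loss; below $14 it shuts down.

Shutdown price = $14; break-even price = $257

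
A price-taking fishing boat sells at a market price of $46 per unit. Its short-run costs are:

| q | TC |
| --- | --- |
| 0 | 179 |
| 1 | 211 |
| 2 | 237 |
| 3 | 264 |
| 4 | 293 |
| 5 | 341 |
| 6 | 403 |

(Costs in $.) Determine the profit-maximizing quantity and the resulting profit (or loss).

q = 4; profit = -$109

Compute π = P·q − TC at each output: q=0: -179; q=1: -165; q=2: -145; q=3: -126; q=4: -109; q=5: -111; q=6: -127.
Profit is maximized at q = 4. AVC there is 114/4 = $28.50 ≤ P, so producing beats shutting down (which would give -$179).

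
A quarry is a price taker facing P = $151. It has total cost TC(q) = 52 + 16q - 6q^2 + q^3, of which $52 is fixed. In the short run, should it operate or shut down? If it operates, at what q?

Produce at q = 9

From TC, MC = TC'(q) = 16 - 12q + 3q^2 and AVC = VC/q = 16 - 6q + q^2.
The AVC parabola has its vertex at q = 6/2 = 3, where AVC = 16 - 6·3 + 3^2 = $7.
Since P = $151 ≥ min AVC = $7, price covers variable cost and the firm should produce.
Solving P = MC: -135 - 12q + 3q^2 = 0 ⇒ q = -5 or 9. On the upward-sloping branch, q* = 9.
Check: AVC at q = 9 is $43 ≤ P, so revenue covers variable cost.
Profit = P·q − TC = 151·9 − 439 = $920.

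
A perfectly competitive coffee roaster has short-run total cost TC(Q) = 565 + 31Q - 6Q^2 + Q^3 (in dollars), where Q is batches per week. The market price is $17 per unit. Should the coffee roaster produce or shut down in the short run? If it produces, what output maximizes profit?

Variable cost is VC = 31Q - 6Q^2 + Q^3, so AVC = VC/Q = 31 - 6Q + Q^2 and MC = dTC/dQ = 31 - 12Q + 3Q^2.
AVC is minimized where dAVC/dQ = -6 + 2Q = 0, at Q = 3; min AVC = 31 - 6·3 + 3^2 = $22.
P = $17 lies below min AVC = $22; no output level covers variable cost.
The firm minimizes its loss by shutting down and losing only its fixed cost of $565.

Shut down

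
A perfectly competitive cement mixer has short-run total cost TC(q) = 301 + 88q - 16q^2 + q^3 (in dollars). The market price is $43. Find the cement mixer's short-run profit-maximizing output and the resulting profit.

Profit = -$139 at q = 9

AVC = 88 - 16q + q^2; min AVC = $24 at q = 8. Since P = $43 ≥ min AVC, the firm produces.
With MC = 88 - 32q + 3q^2, P = MC on the upward-sloping part at q* = 9.
TR = 43·9 = 387. TC = 301 + 225 = 526. Profit = 387 − 526 = -$139.
By producing, the firm covers all variable cost plus $162 of fixed cost; shutting down would lose the full $301.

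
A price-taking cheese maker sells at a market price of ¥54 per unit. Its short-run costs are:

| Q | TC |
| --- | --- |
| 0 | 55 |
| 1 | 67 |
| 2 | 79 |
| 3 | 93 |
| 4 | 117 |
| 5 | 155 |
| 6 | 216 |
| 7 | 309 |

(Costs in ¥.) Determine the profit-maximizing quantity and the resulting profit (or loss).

Q = 5; profit = ¥115

Tabulate TR − TC: Q=0: -55; Q=1: -13; Q=2: 29; Q=3: 69; Q=4: 99; Q=5: 115; Q=6: 108; Q=7: 69.
Profit is maximized at Q = 5. AVC there is 100/5 = ¥20 ≤ P, so producing beats shutting down (which would give -¥55).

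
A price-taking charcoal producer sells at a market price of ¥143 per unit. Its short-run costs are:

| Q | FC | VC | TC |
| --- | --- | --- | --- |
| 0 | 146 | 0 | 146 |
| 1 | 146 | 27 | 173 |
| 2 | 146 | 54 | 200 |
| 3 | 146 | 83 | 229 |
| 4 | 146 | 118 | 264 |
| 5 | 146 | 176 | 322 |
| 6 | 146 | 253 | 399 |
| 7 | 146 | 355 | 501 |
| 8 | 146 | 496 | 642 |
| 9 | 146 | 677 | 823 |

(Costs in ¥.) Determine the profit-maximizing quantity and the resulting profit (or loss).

Compute π = P·Q − TC at each output: Q=0: -146; Q=1: -30; Q=2: 86; Q=3: 200; Q=4: 308; Q=5: 393; Q=6: 459; Q=7: 500; Q=8: 502; Q=9: 464.
Profit is maximized at Q = 8. AVC there is 496/8 = ¥62 ≤ P, so producing beats shutting down (which would give -¥146).

Q = 8; profit = ¥502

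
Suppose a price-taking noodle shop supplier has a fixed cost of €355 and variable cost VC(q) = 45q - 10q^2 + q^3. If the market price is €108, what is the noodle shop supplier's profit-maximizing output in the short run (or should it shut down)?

Produce at q = 9

From TC, MC = TC'(q) = 45 - 20q + 3q^2 and AVC = VC/q = 45 - 10q + q^2.
AVC is minimized where dAVC/dq = -10 + 2q = 0, at q = 5; min AVC = 45 - 10·5 + 5^2 = €20.
P = €108 exceeds min AVC = €20, so the firm stays open.
P = MC gives -63 - 20q + 3q^2 = 0, with roots -7/3 and 9. Take the larger (rising MC): q* = 9.
Check: AVC at q = 9 is €36 ≤ P, so revenue covers variable cost.
Profit = P·q − TC = 108·9 − 679 = €293.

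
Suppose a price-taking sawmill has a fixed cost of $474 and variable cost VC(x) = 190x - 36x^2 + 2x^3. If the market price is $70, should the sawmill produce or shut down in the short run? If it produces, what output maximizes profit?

Produce at x = 10

From TC, MC = TC'(x) = 190 - 72x + 6x^2 and AVC = VC/x = 190 - 36x + 2x^2.
AVC hits its minimum where MC = AVC, at x = 9, giving min AVC = 190 - 36·9 + 2·9^2 = $28.
Because $70 ≥ $28, revenue can cover variable cost; the firm operates.
Set P = MC: 70 = 190 - 72x + 6x^2 → 120 - 72x + 6x^2 = 0. The roots are x = 2 and x = 10; the profit-maximizing output is on the rising part of MC, so x* = 10.
Check: AVC at x = 10 is $30 ≤ P, so revenue covers variable cost.
Profit = P·x − TC = 70·10 − 774 = -$74, a loss, but smaller than the $474 fixed cost the firm would lose by shutting down.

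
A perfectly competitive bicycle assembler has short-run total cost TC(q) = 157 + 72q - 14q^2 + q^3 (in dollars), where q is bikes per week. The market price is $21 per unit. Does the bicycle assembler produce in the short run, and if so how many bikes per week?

From TC, MC = TC'(q) = 72 - 28q + 3q^2 and AVC = VC/q = 72 - 14q + q^2.
The AVC parabola has its vertex at q = 14/2 = 7, where AVC = 72 - 14·7 + 7^2 = $23.
With P < min AVC ($21 < $23), every unit sold adds to the loss.
The firm minimizes its loss by shutting down and losing only its fixed cost of $157.

Shut down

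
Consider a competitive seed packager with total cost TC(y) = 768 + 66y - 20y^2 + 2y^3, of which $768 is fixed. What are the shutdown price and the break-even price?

AVC = 66 - 20y + 2y^2; minimized at y = 5, giving min AVC = $16. That is the shutdown price.
ATC = 768/y + 66 - 20y + 2y^2. Setting dATC/dy = −768/y^2 − 20 + 4y = 0 gives y = 8 (since 4·8^3 − 20·8^2 = 768).
min ATC = 768/8 + 66 − 20·8 + 2·8^2 = $130. That is the break-even price.
For $16 ≤ P < $130 the firm produces at a loss; below $16 it shuts down.

Shutdown price = $16; break-even price = $130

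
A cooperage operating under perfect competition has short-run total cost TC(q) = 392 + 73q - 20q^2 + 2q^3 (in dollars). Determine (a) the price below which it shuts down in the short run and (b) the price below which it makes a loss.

Shutdown price = $23; break-even price = $87

Shutdown price = min AVC. AVC = 73 - 20q + 2q^2, with vertex at q = 5 and minimum $23.
ATC = 392/q + 73 - 20q + 2q^2. Setting dATC/dq = −392/q^2 − 20 + 4q = 0 gives q = 7 (since 4·7^3 − 20·7^2 = 392).
min ATC = 392/7 + 73 − 20·7 + 2·7^2 = $87. That is the break-even price.
For $23 ≤ P < $87 the firm produces at a loss; below $23 it shuts down.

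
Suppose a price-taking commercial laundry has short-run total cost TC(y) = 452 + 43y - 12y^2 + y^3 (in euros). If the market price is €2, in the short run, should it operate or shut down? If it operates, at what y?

From TC, MC = TC'(y) = 43 - 24y + 3y^2 and AVC = VC/y = 43 - 12y + y^2.
AVC is minimized where dAVC/dy = -12 + 2y = 0, at y = 6; min AVC = 43 - 12·6 + 6^2 = €7.
Since P = €2 < min AVC = €7, price fails to cover variable cost at any output.
Best response: produce nothing and absorb the €452 fixed cost.

Shut down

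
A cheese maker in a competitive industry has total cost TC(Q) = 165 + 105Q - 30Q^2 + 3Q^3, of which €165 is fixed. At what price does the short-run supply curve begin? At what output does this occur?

Short-run supply begins at min AVC. From VC = 105Q - 30Q^2 + 3Q^3, AVC = 105 - 30Q + 3Q^2.
At the minimum of AVC, MC = AVC. MC = 105 - 60Q + 9Q^2; setting MC = AVC gives 6Q^2 - 30Q = 0, so Q = 5. min AVC = 30.
The firm shuts down for any P below €30.

€30 per unit, at Q = 5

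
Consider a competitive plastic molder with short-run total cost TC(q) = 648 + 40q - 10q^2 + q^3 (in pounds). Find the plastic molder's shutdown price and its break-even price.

AVC = 40 - 10q + q^2; minimized at q = 5, giving min AVC = £15. That is the shutdown price.
ATC = 648/q + 40 - 10q + q^2. Setting dATC/dq = −648/q^2 − 10 + 2q = 0 gives q = 9 (since 2·9^3 − 10·9^2 = 648).
min ATC = 648/9 + 40 − 10·9 + 9^2 = £103. That is the break-even price.
For £15 ≤ P < £103 the firm produces at a loss; below £15 it shuts down.

Shutdown price = £15; break-even price = £103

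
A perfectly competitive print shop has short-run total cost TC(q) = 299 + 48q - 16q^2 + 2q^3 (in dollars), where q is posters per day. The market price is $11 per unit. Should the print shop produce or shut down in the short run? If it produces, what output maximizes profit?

Shut down

From TC, MC = TC'(q) = 48 - 32q + 6q^2 and AVC = VC/q = 48 - 16q + 2q^2.
AVC is minimized where dAVC/dq = -16 + 4q = 0, at q = 4; min AVC = 48 - 16·4 + 2·4^2 = $16.
Since P = $11 < min AVC = $16, price fails to cover variable cost at any output.
The firm minimizes its loss by shutting down and losing only its fixed cost of $299.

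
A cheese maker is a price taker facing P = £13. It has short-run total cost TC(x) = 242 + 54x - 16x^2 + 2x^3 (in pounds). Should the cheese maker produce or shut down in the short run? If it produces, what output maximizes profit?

Shut down

Strip out fixed cost: VC = 54x - 16x^2 + 2x^3. Then AVC = 54 - 16x + 2x^2 and MC = 54 - 32x + 6x^2.
AVC is minimized where dAVC/dx = -16 + 4x = 0, at x = 4; min AVC = 54 - 16·4 + 2·4^2 = £22.
Since P = £13 < min AVC = £22, price fails to cover variable cost at any output.
The firm minimizes its loss by shutting down and losing only its fixed cost of £242.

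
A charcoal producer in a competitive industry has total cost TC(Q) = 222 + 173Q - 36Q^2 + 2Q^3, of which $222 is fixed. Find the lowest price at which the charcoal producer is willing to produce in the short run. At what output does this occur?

$11 per unit, at Q = 9

The firm shuts down when price falls below the minimum of average variable cost. AVC = VC/Q = 173 - 36Q + 2Q^2.
dAVC/dQ = -36 + 4Q = 0 gives Q = 9. min AVC = 173 - 36·9 + 2·9^2 = 11.
For P < $11 the firm produces nothing.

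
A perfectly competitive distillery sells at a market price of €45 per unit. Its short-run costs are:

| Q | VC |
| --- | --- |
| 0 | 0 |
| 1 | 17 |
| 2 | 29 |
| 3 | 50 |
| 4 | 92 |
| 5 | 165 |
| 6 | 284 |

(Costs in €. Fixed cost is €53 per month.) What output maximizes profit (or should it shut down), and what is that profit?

Compute π = P·Q − TC at each output: Q=0: -53; Q=1: -25; Q=2: 8; Q=3: 32; Q=4: 35; Q=5: 7; Q=6: -67.
Profit is maximized at Q = 4. AVC there is 92/4 = €23 ≤ P, so producing beats shutting down (which would give -€53).

Q = 4; profit = €35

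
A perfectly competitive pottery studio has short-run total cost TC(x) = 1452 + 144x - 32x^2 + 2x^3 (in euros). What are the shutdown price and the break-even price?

Shutdown price = €16; break-even price = €166

AVC = 144 - 32x + 2x^2; minimized at x = 8, giving min AVC = €16. That is the shutdown price.
ATC = 1452/x + 144 - 32x + 2x^2. Setting dATC/dx = −1452/x^2 − 32 + 4x = 0 gives x = 11 (since 4·11^3 − 32·11^2 = 1452).
min ATC = 1452/11 + 144 − 32·11 + 2·11^2 = €166. That is the break-even price.
Between these two prices the firm operates at a loss; above €166 it earns a profit.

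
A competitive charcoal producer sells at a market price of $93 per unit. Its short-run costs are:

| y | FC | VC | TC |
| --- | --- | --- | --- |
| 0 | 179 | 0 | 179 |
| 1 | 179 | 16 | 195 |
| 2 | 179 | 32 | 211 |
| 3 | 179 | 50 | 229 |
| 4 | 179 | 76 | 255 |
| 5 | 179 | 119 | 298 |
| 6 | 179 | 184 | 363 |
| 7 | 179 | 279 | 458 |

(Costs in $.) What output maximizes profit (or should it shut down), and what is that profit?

Compute π = P·y − TC at each output: y=0: -179; y=1: -102; y=2: -25; y=3: 50; y=4: 117; y=5: 167; y=6: 195; y=7: 193.
Profit is maximized at y = 6. AVC there is 184/6 = $30.67 ≤ P, so producing beats shutting down (which would give -$179).

y = 6; profit = $195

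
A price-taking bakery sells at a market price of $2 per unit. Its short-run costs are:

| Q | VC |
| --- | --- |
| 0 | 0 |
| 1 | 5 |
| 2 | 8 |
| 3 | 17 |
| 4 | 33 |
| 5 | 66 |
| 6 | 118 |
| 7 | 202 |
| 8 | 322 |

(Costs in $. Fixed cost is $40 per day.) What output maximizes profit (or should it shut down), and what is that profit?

Tabulate TR − TC: Q=0: -40; Q=1: -43; Q=2: -44; Q=3: -51; Q=4: -65; Q=5: -96; Q=6: -146; Q=7: -228; Q=8: -346.
Profit is highest at Q = 0. Equivalently, the lowest AVC in the table is 8/2 ≈ $4 at Q = 2, and P = $2 falls below it — price never covers variable cost, so the firm shuts down and loses only its fixed cost.

Q = 0 (shut down); profit = -$40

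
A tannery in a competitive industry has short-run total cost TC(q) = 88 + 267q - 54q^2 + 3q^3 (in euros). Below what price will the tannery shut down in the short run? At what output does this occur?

The firm shuts down when price falls below the minimum of average variable cost. AVC = VC/q = 267 - 54q + 3q^2.
dAVC/dq = -54 + 6q = 0 gives q = 9. min AVC = 267 - 54·9 + 3·9^2 = 24.
For P < €24 the firm produces nothing.

€24 per unit, at q = 9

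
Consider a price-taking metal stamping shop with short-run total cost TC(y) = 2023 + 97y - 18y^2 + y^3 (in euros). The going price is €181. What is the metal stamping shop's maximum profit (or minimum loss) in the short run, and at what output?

AVC = 97 - 18y + y^2 has its minimum €16 at y = 9; price €181 clears that bar, so the firm operates.
MC = 97 - 36y + 3y^2. Setting P = MC and taking the root on the rising branch gives y* = 14.
TR = 181·14 = 2534. TC = 2023 + 574 = 2597. Profit = 2534 − 2597 = -€63.
By producing, the firm covers all variable cost plus €1960 of fixed cost; shutting down would lose the full €2023.

Profit = -€63 at y = 14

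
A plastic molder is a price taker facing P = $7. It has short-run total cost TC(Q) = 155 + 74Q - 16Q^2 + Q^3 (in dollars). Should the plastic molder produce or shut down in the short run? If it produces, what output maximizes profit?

Variable cost is VC = 74Q - 16Q^2 + Q^3, so AVC = VC/Q = 74 - 16Q + Q^2 and MC = dTC/dQ = 74 - 32Q + 3Q^2.
AVC is minimized where dAVC/dQ = -16 + 2Q = 0, at Q = 8; min AVC = 74 - 16·8 + 8^2 = $10.
With P < min AVC ($7 < $10), every unit sold adds to the loss.
Best response: produce nothing and absorb the $155 fixed cost.

Shut down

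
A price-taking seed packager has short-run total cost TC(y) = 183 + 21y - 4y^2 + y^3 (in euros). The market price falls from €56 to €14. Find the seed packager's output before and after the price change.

Output falls from 5 to 0 (the firm shuts down)

AVC = 21 - 4y + y^2, minimized at y = 2 where min AVC = €17. MC = 21 - 8y + 3y^2.
With P = €56 above the shutdown price, P = MC gives y = 5.
At P = €14 < min AVC = €17, price no longer covers variable cost at any output, so the firm shuts down: y = 0.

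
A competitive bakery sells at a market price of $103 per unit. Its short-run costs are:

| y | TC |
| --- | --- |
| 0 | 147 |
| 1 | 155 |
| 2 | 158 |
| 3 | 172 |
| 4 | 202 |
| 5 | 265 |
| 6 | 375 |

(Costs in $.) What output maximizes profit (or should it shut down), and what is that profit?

Tabulate TR − TC: y=0: -147; y=1: -52; y=2: 48; y=3: 137; y=4: 210; y=5: 250; y=6: 243.
Profit is maximized at y = 5. AVC there is 118/5 = $23.60 ≤ P, so producing beats shutting down (which would give -$147).

y = 5; profit = $250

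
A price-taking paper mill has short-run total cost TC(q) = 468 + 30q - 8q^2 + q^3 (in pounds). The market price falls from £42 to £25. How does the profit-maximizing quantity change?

Output falls from 6 to 5

MC = 30 - 16q + 3q^2; the shutdown threshold is min AVC = £14 (at q = 4).
With P = £42 above the shutdown price, P = MC gives q = 6.
At P = £25 ≥ min AVC, set P = MC: q = 5. The firm stays open but cuts output.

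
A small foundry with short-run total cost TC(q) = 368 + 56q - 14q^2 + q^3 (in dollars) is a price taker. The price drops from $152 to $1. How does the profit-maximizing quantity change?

Output falls from 12 to 0 (the firm shuts down)

AVC = 56 - 14q + q^2, minimized at q = 7 where min AVC = $7. MC = 56 - 28q + 3q^2.
At P = $152 ≥ min AVC, set P = MC on the rising branch: q = 12.
At P = $1 < min AVC = $7, price no longer covers variable cost at any output, so the firm shuts down: q = 0.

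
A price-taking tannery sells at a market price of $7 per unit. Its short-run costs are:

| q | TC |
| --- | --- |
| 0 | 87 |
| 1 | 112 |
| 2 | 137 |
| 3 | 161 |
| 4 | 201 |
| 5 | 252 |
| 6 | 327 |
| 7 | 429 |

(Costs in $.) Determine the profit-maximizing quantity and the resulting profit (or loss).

Tabulate TR − TC: q=0: -87; q=1: -105; q=2: -123; q=3: -140; q=4: -173; q=5: -217; q=6: -285; q=7: -380.
Profit is highest at q = 0. Equivalently, the lowest AVC in the table is 74/3 ≈ $24.67 at q = 3, and P = $7 falls below it — price never covers variable cost, so the firm shuts down and loses only its fixed cost.

q = 0 (shut down); profit = -$87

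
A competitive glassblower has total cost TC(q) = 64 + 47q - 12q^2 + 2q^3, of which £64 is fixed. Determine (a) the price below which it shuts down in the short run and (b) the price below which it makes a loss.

Shutdown price = min AVC. AVC = 47 - 12q + 2q^2, with vertex at q = 3 and minimum £29.
ATC = 64/q + 47 - 12q + 2q^2. Setting dATC/dq = −64/q^2 − 12 + 4q = 0 gives q = 4 (since 4·4^3 − 12·4^2 = 64).
min ATC = 64/4 + 47 − 12·4 + 2·4^2 = £47. That is the break-even price.
Between these two prices the firm operates at a loss; above £47 it earns a profit.

Shutdown price = £29; break-even price = £47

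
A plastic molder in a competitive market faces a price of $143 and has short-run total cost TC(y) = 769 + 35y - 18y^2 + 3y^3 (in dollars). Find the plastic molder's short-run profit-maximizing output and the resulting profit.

Profit = -$121 at y = 6

AVC = 35 - 18y + 3y^2 has its minimum $8 at y = 3; price $143 clears that bar, so the firm operates.
With MC = 35 - 36y + 9y^2, P = MC on the upward-sloping part at y* = 6.
TR = 143·6 = 858. TC = 769 + 210 = 979. Profit = 858 − 979 = -$121.
By producing, the firm covers all variable cost plus $648 of fixed cost; shutting down would lose the full $769.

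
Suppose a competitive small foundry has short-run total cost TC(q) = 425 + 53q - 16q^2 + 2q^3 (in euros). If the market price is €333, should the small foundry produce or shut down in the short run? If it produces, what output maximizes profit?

Strip out fixed cost: VC = 53q - 16q^2 + 2q^3. Then AVC = 53 - 16q + 2q^2 and MC = 53 - 32q + 6q^2.
AVC hits its minimum where MC = AVC, at q = 4, giving min AVC = 53 - 16·4 + 2·4^2 = €21.
Since P = €333 ≥ min AVC = €21, price covers variable cost and the firm should produce.
P = MC gives -280 - 32q + 6q^2 = 0, with roots -14/3 and 10. Take the larger (rising MC): q* = 10.
Check: AVC at q = 10 is €93 ≤ P, so revenue covers variable cost.
Profit = P·q − TC = 333·10 − 1355 = €1975.

Produce at q = 10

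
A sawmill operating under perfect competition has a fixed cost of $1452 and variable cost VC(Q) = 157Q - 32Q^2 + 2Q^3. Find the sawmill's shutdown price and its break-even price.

Shutdown price = $29; break-even price = $179

AVC = 157 - 32Q + 2Q^2; minimized at Q = 8, giving min AVC = $29. That is the shutdown price.
ATC = 1452/Q + 157 - 32Q + 2Q^2. Setting dATC/dQ = −1452/Q^2 − 32 + 4Q = 0 gives Q = 11 (since 4·11^3 − 32·11^2 = 1452).
min ATC = 1452/11 + 157 − 32·11 + 2·11^2 = $179. That is the break-even price.
For $29 ≤ P < $179 the firm produces at a loss; below $29 it shuts down.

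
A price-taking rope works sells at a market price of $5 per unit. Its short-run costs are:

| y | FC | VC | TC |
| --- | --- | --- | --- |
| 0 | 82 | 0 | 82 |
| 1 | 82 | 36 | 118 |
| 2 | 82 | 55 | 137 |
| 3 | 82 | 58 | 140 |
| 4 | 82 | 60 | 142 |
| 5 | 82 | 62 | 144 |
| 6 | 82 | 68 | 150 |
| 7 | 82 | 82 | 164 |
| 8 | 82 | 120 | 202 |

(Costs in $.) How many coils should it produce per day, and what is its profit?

y = 0 (shut down); profit = -$82

Profit at each row (π = 5y − TC): y=0: -82; y=1: -113; y=2: -127; y=3: -125; y=4: -122; y=5: -119; y=6: -120; y=7: -129; y=8: -162.
Profit is highest at y = 0. Equivalently, the lowest AVC in the table is 68/6 ≈ $11.33 at y = 6, and P = $5 falls below it — price never covers variable cost, so the firm shuts down and loses only its fixed cost.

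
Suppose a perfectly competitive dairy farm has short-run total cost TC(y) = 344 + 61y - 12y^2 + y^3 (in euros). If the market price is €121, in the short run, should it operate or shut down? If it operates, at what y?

Produce at y = 10

From TC, MC = TC'(y) = 61 - 24y + 3y^2 and AVC = VC/y = 61 - 12y + y^2.
The AVC parabola has its vertex at y = 12/2 = 6, where AVC = 61 - 12·6 + 6^2 = €25.
Because €121 ≥ €25, revenue can cover variable cost; the firm operates.
Set P = MC: 121 = 61 - 24y + 3y^2 → -60 - 24y + 3y^2 = 0. The roots are y = -2 and y = 10; the profit-maximizing output is on the rising part of MC, so y* = 10.
Check: AVC at y = 10 is €41 ≤ P, so revenue covers variable cost.
Profit = P·y − TC = 121·10 − 754 = €456.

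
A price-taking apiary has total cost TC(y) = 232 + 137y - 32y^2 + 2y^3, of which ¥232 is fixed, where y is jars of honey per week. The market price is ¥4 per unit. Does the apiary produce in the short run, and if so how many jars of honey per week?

Strip out fixed cost: VC = 137y - 32y^2 + 2y^3. Then AVC = 137 - 32y + 2y^2 and MC = 137 - 64y + 6y^2.
AVC is minimized where dAVC/dy = -32 + 4y = 0, at y = 8; min AVC = 137 - 32·8 + 2·8^2 = ¥9.
Since P = ¥4 < min AVC = ¥9, price fails to cover variable cost at any output.
The firm minimizes its loss by shutting down and losing only its fixed cost of ¥232.

Shut down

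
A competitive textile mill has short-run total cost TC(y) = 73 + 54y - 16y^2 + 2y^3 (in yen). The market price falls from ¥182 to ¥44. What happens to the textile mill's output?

Output falls from 8 to 5

AVC = 54 - 16y + 2y^2, minimized at y = 4 where min AVC = ¥22. MC = 54 - 32y + 6y^2.
With P = ¥182 above the shutdown price, P = MC gives y = 8.
At P = ¥44 ≥ min AVC, set P = MC: y = 5. The firm stays open but cuts output.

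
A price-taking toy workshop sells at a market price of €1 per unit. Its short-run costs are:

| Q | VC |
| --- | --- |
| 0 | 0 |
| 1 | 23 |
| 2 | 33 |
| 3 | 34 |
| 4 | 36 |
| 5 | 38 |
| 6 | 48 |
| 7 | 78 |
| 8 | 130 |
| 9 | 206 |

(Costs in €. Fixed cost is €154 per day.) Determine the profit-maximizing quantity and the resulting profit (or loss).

Q = 0 (shut down); profit = -€154

Tabulate TR − TC: Q=0: -154; Q=1: -176; Q=2: -185; Q=3: -185; Q=4: -186; Q=5: -187; Q=6: -196; Q=7: -225; Q=8: -276; Q=9: -351.
Profit is highest at Q = 0. Equivalently, the lowest AVC in the table is 38/5 ≈ €7.60 at Q = 5, and P = €1 falls below it — price never covers variable cost, so the firm shuts down and loses only its fixed cost.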